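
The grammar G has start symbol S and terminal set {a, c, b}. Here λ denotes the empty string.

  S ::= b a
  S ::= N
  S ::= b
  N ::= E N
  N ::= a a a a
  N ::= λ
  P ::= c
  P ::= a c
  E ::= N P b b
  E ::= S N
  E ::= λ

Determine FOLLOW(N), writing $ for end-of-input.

{$, a, b, c}

FIRST(P): from P::=c we get {c}; from P::=a c we get {a}. So FIRST(P) = {a, c}.
FIRST(S): from S::=b a we get {b}; from S::=N we get {λ, a, b, c}; from S::=b we get {b}. So FIRST(S) = {λ, a, b, c}.
FIRST(N): from N::=E N we get {λ, a, b, c}; from N::=a a a a we get {a}; from N::=λ we get {λ}. So FIRST(N) = {λ, a, b, c}.
FIRST(E): from E::=N P b b we get {a, b, c}; from E::=S N we get {λ, a, b, c}; from E::=λ we get {λ}. So FIRST(E) = {λ, a, b, c}.
FOLLOW(S) includes $ since S is the start symbol.
FOLLOW(P): in E::=N P b b, P is followed by b b with FIRST {b}. Thus FOLLOW(P) = {b}.
FOLLOW(S): in E::=S N, S is followed by N with FIRST {λ, a, b, c}; in E::=S N, the suffix after S is nullable, so FOLLOW(S) ⊇ FOLLOW(E) = {$, a, b, c}. Thus FOLLOW(S) = {$, a, b, c}.
FOLLOW(N): in S::=N, the suffix after N is empty, so FOLLOW(N) ⊇ FOLLOW(S) = {$, a, b, c}; in N::=E N, the suffix after N is empty (adds nothing new); in E::=N P b b, N is followed by P b b with FIRST {a, c}; in E::=S N, the suffix after N is empty, so FOLLOW(N) ⊇ FOLLOW(E) = {$, a, b, c}. Thus FOLLOW(N) = {$, a, b, c}.
FOLLOW(E): in N::=E N, E is followed by N with FIRST {λ, a, b, c}; in N::=E N, the suffix after E is nullable, so FOLLOW(E) ⊇ FOLLOW(N) = {$, a, b, c}. Thus FOLLOW(E) = {$, a, b, c}.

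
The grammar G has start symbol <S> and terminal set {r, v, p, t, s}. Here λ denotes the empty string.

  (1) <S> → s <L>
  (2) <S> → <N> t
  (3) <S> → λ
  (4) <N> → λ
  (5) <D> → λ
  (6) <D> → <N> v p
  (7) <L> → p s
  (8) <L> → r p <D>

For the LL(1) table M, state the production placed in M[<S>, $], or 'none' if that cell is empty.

<S> → λ

FIRST(<N>): from <N>→λ we get {λ}. So FIRST(<N>) = {λ}.
FIRST(<L>): from <L>→p s we get {p}; from <L>→r p <D> we get {r}. So FIRST(<L>) = {p, r}.
FIRST(<S>): from <S>→s <L> we get {s}; from <S>→<N> t we get {t}; from <S>→λ we get {λ}. So FIRST(<S>) = {λ, s, t}.
FIRST(<D>): from <D>→λ we get {λ}; from <D>→<N> v p we get {v}. So FIRST(<D>) = {λ, v}.
FOLLOW(<S>) includes $ since <S> is the start symbol.
FOLLOW(<S>): <S> appears on no right-hand side. Thus FOLLOW(<S>) = {$}.
For <S> → s <L>: FIRST(s <L>) = {s}, so it goes in M[<S>, t] for t ∈ {s}.
For <S> → <N> t: FIRST(<N> t) = {t}, so it goes in M[<S>, t] for t ∈ {t}.
For <S> → λ: FIRST(λ) = {λ}, so it goes in M[<S>, t] for t ∈ {}; since λ ∈ FIRST, also for every t ∈ FOLLOW(<S>) = {$}.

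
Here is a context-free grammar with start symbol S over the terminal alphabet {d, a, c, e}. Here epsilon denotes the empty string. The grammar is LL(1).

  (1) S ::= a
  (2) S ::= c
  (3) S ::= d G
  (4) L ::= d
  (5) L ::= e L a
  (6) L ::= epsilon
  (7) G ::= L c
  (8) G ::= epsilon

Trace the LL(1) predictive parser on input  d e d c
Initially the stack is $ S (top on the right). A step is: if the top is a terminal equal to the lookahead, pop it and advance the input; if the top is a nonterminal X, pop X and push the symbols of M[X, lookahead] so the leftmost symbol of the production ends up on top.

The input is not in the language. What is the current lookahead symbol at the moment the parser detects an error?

     Stack      Input      Action
  1  $ S        d e d c $  expand S ::= d G
  2  $ G d      d e d c $  match d
  3  $ G        e d c $    expand G ::= L c
  4  $ c L      e d c $    expand L ::= e L a
  5  $ c a L e  e d c $    match e
  6  $ c a L    d c $      expand L ::= d
  7  $ c a d    d c $      match d
  8  $ c a      c $        error: top is terminal a but lookahead is c

c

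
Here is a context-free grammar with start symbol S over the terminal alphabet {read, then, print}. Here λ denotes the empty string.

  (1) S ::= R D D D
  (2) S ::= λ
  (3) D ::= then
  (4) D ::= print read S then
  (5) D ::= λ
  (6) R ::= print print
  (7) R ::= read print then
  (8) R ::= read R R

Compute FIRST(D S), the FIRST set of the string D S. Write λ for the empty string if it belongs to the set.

FIRST(D) = {λ, print, then}
FIRST(R) = {print, read}
FIRST(S) = {λ, print, read}  (via R D D D)
FIRST(D S): take FIRST of each symbol in turn, carrying on past any symbol whose FIRST contains λ; result {λ, print, read, then}.

{λ, print, read, then}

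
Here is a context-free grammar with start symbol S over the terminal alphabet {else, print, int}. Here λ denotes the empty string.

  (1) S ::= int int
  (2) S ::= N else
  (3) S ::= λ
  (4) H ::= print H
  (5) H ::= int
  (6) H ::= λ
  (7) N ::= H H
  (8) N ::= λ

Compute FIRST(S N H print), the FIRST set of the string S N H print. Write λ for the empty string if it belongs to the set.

FIRST(H): from H::=print H we get {print}; from H::=int we get {int}; from H::=λ we get {λ}. So FIRST(H) = {λ, int, print}.
FIRST(N): from N::=H H we get {λ, int, print}; from N::=λ we get {λ}. So FIRST(N) = {λ, int, print}.
FIRST(S): from S::=int int we get {int}; from S::=N else we get {else, int, print}; from S::=λ we get {λ}. So FIRST(S) = {λ, else, int, print}.
FIRST(S N H print): take FIRST of each symbol in turn, carrying on past any symbol whose FIRST contains λ; result {else, int, print}.

{else, int, print}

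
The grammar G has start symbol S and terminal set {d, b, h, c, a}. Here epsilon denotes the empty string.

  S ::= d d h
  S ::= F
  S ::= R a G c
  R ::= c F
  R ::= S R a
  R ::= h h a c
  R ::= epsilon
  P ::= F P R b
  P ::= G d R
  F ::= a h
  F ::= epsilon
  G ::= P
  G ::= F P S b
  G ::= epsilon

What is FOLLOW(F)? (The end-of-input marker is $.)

{$, a, b, c, d, h}

FIRST(F): from F::=a h we get {a}; from F::=epsilon we get {epsilon}. So FIRST(F) = {epsilon, a}.
FIRST(S): from S::=d d h we get {d}; from S::=F we get {epsilon, a}; from S::=R a G c we get {a, c, d, h}. So FIRST(S) = {epsilon, a, c, d, h}.
FIRST(R): from R::=c F we get {c}; from R::=S R a we get {a, c, d, h}; from R::=h h a c we get {h}; from R::=epsilon we get {epsilon}. So FIRST(R) = {epsilon, a, c, d, h}.
FIRST(P): from P::=F P R b we get {a, d}; from P::=G d R we get {a, d}. So FIRST(P) = {a, d}.
FIRST(G): from G::=P we get {a, d}; from G::=F P S b we get {a, d}; from G::=epsilon we get {epsilon}. So FIRST(G) = {epsilon, a, d}.
FOLLOW(S) includes $ since S is the start symbol.
FOLLOW(S): in R::=S R a, S is followed by R a with FIRST {a, c, d, h}; in G::=F P S b, S is followed by b with FIRST {b}. Thus FOLLOW(S) = {$, a, b, c, d, h}.
FOLLOW(G): in S::=R a G c, G is followed by c with FIRST {c}; in P::=G d R, G is followed by d R with FIRST {d}. Thus FOLLOW(G) = {c, d}.
FOLLOW(P): in P::=F P R b, P is followed by R b with FIRST {a, b, c, d, h}; in G::=P, the suffix after P is empty, so FOLLOW(P) ⊇ FOLLOW(G) = {c, d}; in G::=F P S b, P is followed by S b with FIRST {a, b, c, d, h}. Thus FOLLOW(P) = {a, b, c, d, h}.
FOLLOW(R): in S::=R a G c, R is followed by a G c with FIRST {a}; in R::=S R a, R is followed by a with FIRST {a}; in P::=F P R b, R is followed by b with FIRST {b}; in P::=G d R, the suffix after R is empty, so FOLLOW(R) ⊇ FOLLOW(P) = {a, b, c, d, h}. Thus FOLLOW(R) = {a, b, c, d, h}.
FOLLOW(F): in S::=F, the suffix after F is empty, so FOLLOW(F) ⊇ FOLLOW(S) = {$, a, b, c, d, h}; in R::=c F, the suffix after F is empty, so FOLLOW(F) ⊇ FOLLOW(R) = {a, b, c, d, h}; in P::=F P R b, F is followed by P R b with FIRST {a, d}; in G::=F P S b, F is followed by P S b with FIRST {a, d}. Thus FOLLOW(F) = {$, a, b, c, d, h}.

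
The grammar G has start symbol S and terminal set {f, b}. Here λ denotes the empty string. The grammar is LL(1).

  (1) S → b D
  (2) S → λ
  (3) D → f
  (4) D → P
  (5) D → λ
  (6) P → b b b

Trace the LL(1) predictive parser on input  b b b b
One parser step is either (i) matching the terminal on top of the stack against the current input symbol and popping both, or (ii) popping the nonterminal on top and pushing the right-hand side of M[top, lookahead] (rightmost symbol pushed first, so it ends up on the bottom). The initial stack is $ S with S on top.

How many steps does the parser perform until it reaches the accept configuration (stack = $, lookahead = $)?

step 1: stack=$ S  input=b b b b $  — expand S → b D
step 2: stack=$ D b  input=b b b b $  — match b
step 3: stack=$ D  input=b b b $  — expand D → P
step 4: stack=$ P  input=b b b $  — expand P → b b b
step 5: stack=$ b b b  input=b b b $  — match b
step 6: stack=$ b b  input=b b $  — match b
step 7: stack=$ b  input=b $  — match b
Accept reached after 7 steps.

7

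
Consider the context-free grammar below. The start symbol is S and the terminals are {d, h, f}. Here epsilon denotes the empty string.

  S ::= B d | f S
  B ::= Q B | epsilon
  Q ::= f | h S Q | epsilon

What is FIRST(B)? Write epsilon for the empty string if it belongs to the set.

FIRST(Q) = {epsilon, f, h}
FIRST(B) = {epsilon, f, h}  (via Q B)
FIRST(S) = {d, f, h}  (via B d)

{epsilon, f, h}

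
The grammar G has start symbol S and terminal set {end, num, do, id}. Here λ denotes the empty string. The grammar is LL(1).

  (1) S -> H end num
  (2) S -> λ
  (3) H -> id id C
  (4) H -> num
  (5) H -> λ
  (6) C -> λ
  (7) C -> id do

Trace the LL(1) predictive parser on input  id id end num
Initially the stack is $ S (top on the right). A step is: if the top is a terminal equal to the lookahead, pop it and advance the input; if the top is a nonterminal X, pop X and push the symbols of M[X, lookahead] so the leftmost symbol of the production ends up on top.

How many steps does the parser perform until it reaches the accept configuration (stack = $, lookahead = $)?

     Stack              Input            Action
  1  $ S                id id end num $  expand S -> H end num
  2  $ num end H        id id end num $  expand H -> id id C
  3  $ num end C id id  id id end num $  match id
  4  $ num end C id     id end num $     match id
  5  $ num end C        end num $        expand C -> λ
  6  $ num end          end num $        match end
  7  $ num              num $            match num
Accept reached after 7 steps.

7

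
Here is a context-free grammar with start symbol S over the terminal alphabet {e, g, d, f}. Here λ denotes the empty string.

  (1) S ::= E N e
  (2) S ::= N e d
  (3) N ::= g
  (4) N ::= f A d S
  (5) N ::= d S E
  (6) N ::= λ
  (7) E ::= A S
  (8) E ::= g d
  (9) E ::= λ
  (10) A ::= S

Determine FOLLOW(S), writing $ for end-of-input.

{$, d, e, f, g}

FIRST(N) = {λ, d, f, g}
FIRST(S) = {d, e, f, g}  (via E N e, N e d)
FIRST(A) = {d, e, f, g}  (via S)
FIRST(E) = {λ, d, e, f, g}  (via A S)
FOLLOW(S) includes $ since S is the start symbol.
FOLLOW(N): in S::=E N e, N is followed by e with FIRST {e}; in S::=N e d, N is followed by e d with FIRST {e}. Thus FOLLOW(N) = {e}.
FOLLOW(E): in S::=E N e, E is followed by N e with FIRST {d, e, f, g}; in N::=d S E, the suffix after E is empty, so FOLLOW(E) ⊇ FOLLOW(N) = {e}. Thus FOLLOW(E) = {d, e, f, g}.
FOLLOW(A): in N::=f A d S, A is followed by d S with FIRST {d}; in E::=A S, A is followed by S with FIRST {d, e, f, g}. Thus FOLLOW(A) = {d, e, f, g}.
FOLLOW(S): in N::=f A d S, the suffix after S is empty, so FOLLOW(S) ⊇ FOLLOW(N) = {e}; in N::=d S E, S is followed by E with FIRST {λ, d, e, f, g}; in N::=d S E, the suffix after S is nullable, so FOLLOW(S) ⊇ FOLLOW(N) = {e}; in E::=A S, the suffix after S is empty, so FOLLOW(S) ⊇ FOLLOW(E) = {d, e, f, g}; in A::=S, the suffix after S is empty, so FOLLOW(S) ⊇ FOLLOW(A) = {d, e, f, g}. Thus FOLLOW(S) = {$, d, e, f, g}.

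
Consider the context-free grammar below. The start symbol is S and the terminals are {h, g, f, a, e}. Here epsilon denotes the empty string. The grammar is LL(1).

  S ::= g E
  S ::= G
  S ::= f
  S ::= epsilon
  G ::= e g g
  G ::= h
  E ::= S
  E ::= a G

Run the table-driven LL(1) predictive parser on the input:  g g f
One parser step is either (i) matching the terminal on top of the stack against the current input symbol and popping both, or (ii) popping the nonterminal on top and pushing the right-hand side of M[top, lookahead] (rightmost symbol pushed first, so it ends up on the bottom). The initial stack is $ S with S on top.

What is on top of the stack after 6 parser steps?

S

step 1: stack=$ S  input=g g f $  — expand S ::= g E
step 2: stack=$ E g  input=g g f $  — match g
step 3: stack=$ E  input=g f $  — expand E ::= S
step 4: stack=$ S  input=g f $  — expand S ::= g E
step 5: stack=$ E g  input=g f $  — match g
step 6: stack=$ E  input=f $  — expand E ::= S
Stack after step 6: $ S (top = S).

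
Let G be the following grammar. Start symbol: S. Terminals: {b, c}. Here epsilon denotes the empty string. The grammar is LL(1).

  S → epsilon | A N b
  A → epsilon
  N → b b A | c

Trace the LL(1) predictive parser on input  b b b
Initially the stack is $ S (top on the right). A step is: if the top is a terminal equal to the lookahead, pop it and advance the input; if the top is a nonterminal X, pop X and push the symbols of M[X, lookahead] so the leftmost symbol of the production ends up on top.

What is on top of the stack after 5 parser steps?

A

     Stack      Input    Action
  1  $ S        b b b $  expand S → A N b
  2  $ b N A    b b b $  expand A → epsilon
  3  $ b N      b b b $  expand N → b b A
  4  $ b A b b  b b b $  match b
  5  $ b A b    b b $    match b
Stack after step 5: $ b A (top = A).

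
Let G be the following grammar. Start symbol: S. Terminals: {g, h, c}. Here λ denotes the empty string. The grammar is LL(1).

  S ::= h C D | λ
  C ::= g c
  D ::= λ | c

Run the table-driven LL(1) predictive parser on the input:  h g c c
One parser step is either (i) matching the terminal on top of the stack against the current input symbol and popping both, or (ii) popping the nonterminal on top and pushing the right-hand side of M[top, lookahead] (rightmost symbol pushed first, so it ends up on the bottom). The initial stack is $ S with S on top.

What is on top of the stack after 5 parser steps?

     Stack    Input      Action
  1  $ S      h g c c $  expand S ::= h C D
  2  $ D C h  h g c c $  match h
  3  $ D C    g c c $    expand C ::= g c
  4  $ D c g  g c c $    match g
  5  $ D c    c c $      match c
Stack after step 5: $ D (top = D).

D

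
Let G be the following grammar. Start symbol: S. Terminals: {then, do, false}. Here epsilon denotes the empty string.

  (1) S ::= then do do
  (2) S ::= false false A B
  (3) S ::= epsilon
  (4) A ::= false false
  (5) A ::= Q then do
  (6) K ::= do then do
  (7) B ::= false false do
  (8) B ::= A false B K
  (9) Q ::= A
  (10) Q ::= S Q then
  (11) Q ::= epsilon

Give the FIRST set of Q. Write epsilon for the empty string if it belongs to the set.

FIRST(S) = {epsilon, false, then}
FIRST(K) = {do}
FIRST(A) = {false, then}  (via Q then do)
FIRST(B) = {false, then}  (via A false B K)
FIRST(Q) = {epsilon, false, then}  (via A, S Q then)

{epsilon, false, then}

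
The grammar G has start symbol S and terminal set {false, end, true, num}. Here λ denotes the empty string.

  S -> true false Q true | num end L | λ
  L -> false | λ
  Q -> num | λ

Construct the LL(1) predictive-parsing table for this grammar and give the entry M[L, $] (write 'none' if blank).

L -> λ

FIRST(S) = {λ, num, true}
FIRST(L) = {λ, false}
FIRST(Q) = {λ, num}
FOLLOW(S) includes $ since S is the start symbol.
FOLLOW(S): S appears on no right-hand side. Thus FOLLOW(S) = {$}.
FOLLOW(L): in S->num end L, the suffix after L is empty, so FOLLOW(L) ⊇ FOLLOW(S) = {$}. Thus FOLLOW(L) = {$}.
For L -> false: FIRST(false) = {false}, so it goes in M[L, t] for t ∈ {false}.
For L -> λ: FIRST(λ) = {λ}, so it goes in M[L, t] for t ∈ {}; since λ ∈ FIRST, also for every t ∈ FOLLOW(L) = {$}.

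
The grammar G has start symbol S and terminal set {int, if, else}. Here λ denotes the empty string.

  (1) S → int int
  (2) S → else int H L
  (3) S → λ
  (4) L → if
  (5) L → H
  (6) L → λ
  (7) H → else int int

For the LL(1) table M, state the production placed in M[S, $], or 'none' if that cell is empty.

FIRST(S): from S→int int we get {int}; from S→else int H L we get {else}; from S→λ we get {λ}. So FIRST(S) = {λ, else, int}.
FIRST(H): from H→else int int we get {else}. So FIRST(H) = {else}.
FIRST(L): from L→if we get {if}; from L→H we get {else}; from L→λ we get {λ}. So FIRST(L) = {λ, else, if}.
FOLLOW(S) includes $ since S is the start symbol.
FOLLOW(S): S appears on no right-hand side. Thus FOLLOW(S) = {$}.
For S → int int: FIRST(int int) = {int}, so it goes in M[S, t] for t ∈ {int}.
For S → else int H L: FIRST(else int H L) = {else}, so it goes in M[S, t] for t ∈ {else}.
For S → λ: FIRST(λ) = {λ}, so it goes in M[S, t] for t ∈ {}; since λ ∈ FIRST, also for every t ∈ FOLLOW(S) = {$}.

S → λ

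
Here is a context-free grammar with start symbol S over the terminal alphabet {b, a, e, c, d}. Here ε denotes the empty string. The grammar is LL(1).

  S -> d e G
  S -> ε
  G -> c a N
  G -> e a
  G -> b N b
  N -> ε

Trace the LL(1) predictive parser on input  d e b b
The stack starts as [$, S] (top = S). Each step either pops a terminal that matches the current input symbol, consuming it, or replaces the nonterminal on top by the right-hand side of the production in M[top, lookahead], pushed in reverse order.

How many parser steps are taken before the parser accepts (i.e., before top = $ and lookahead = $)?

     Stack    Input      Action
  1  $ S      d e b b $  expand S -> d e G
  2  $ G e d  d e b b $  match d
  3  $ G e    e b b $    match e
  4  $ G      b b $      expand G -> b N b
  5  $ b N b  b b $      match b
  6  $ b N    b $        expand N -> ε
  7  $ b      b $        match b
Accept reached after 7 steps.

7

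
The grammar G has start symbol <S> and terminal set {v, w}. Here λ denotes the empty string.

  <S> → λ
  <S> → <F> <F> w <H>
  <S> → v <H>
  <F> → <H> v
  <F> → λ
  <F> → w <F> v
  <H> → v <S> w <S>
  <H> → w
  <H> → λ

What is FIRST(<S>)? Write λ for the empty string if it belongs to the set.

FIRST(<H>): from <H>→v <S> w <S> we get {v}; from <H>→w we get {w}; from <H>→λ we get {λ}. So FIRST(<H>) = {λ, v, w}.
FIRST(<F>): from <F>→<H> v we get {v, w}; from <F>→λ we get {λ}; from <F>→w <F> v we get {w}. So FIRST(<F>) = {λ, v, w}.
FIRST(<S>): from <S>→λ we get {λ}; from <S>→<F> <F> w <H> we get {v, w}; from <S>→v <H> we get {v}. So FIRST(<S>) = {λ, v, w}.

{λ, v, w}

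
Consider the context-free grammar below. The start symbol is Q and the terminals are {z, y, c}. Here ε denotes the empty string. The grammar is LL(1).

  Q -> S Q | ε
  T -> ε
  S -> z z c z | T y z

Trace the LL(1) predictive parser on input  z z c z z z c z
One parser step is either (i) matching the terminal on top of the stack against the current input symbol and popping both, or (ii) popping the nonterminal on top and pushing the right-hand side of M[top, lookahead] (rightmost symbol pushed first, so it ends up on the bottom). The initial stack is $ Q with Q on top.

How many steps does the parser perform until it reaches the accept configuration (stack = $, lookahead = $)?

step 1: stack=$ Q  input=z z c z z z c z $  — expand Q -> S Q
step 2: stack=$ Q S  input=z z c z z z c z $  — expand S -> z z c z
step 3: stack=$ Q z c z z  input=z z c z z z c z $  — match z
step 4: stack=$ Q z c z  input=z c z z z c z $  — match z
step 5: stack=$ Q z c  input=c z z z c z $  — match c
step 6: stack=$ Q z  input=z z z c z $  — match z
step 7: stack=$ Q  input=z z c z $  — expand Q -> S Q
step 8: stack=$ Q S  input=z z c z $  — expand S -> z z c z
step 9: stack=$ Q z c z z  input=z z c z $  — match z
step 10: stack=$ Q z c z  input=z c z $  — match z
step 11: stack=$ Q z c  input=c z $  — match c
step 12: stack=$ Q z  input=z $  — match z
step 13: stack=$ Q  input=$  — expand Q -> ε
Accept reached after 13 steps.

13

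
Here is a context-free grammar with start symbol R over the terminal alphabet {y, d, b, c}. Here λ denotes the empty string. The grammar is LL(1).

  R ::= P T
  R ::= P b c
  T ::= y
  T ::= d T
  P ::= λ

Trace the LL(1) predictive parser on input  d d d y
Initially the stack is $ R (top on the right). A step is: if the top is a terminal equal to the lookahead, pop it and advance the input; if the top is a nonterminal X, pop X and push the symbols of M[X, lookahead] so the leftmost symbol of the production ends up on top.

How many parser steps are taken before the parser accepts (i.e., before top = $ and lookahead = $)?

      Stack  Input      Action
   1  $ R    d d d y $  expand R ::= P T
   2  $ T P  d d d y $  expand P ::= λ
   3  $ T    d d d y $  expand T ::= d T
   4  $ T d  d d d y $  match d
   5  $ T    d d y $    expand T ::= d T
   6  $ T d  d d y $    match d
   7  $ T    d y $      expand T ::= d T
   8  $ T d  d y $      match d
   9  $ T    y $        expand T ::= y
  10  $ y    y $        match y
Accept reached after 10 steps.

10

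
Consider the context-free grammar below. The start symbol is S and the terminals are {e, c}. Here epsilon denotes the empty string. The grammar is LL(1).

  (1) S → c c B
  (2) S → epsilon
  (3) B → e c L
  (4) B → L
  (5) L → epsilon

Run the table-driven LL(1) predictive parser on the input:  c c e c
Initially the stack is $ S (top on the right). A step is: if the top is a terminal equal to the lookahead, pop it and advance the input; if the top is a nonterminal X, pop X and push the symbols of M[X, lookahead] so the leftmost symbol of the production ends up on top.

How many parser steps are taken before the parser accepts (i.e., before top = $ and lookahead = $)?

7

step 1: stack=$ S  input=c c e c $  — expand S → c c B
step 2: stack=$ B c c  input=c c e c $  — match c
step 3: stack=$ B c  input=c e c $  — match c
step 4: stack=$ B  input=e c $  — expand B → e c L
step 5: stack=$ L c e  input=e c $  — match e
step 6: stack=$ L c  input=c $  — match c
step 7: stack=$ L  input=$  — expand L → epsilon
Accept reached after 7 steps.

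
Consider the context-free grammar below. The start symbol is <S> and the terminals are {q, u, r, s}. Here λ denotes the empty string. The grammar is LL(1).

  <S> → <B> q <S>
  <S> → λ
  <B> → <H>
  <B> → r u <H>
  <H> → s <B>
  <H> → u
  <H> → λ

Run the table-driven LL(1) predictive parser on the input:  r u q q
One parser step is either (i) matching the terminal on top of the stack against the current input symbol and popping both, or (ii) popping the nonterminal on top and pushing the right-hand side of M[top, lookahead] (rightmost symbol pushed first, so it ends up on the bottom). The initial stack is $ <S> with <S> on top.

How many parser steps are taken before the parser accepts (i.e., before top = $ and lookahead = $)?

11

step 1: stack=$ <S>  input=r u q q $  — expand <S> → <B> q <S>
step 2: stack=$ <S> q <B>  input=r u q q $  — expand <B> → r u <H>
step 3: stack=$ <S> q <H> u r  input=r u q q $  — match r
step 4: stack=$ <S> q <H> u  input=u q q $  — match u
step 5: stack=$ <S> q <H>  input=q q $  — expand <H> → λ
step 6: stack=$ <S> q  input=q q $  — match q
step 7: stack=$ <S>  input=q $  — expand <S> → <B> q <S>
step 8: stack=$ <S> q <B>  input=q $  — expand <B> → <H>
step 9: stack=$ <S> q <H>  input=q $  — expand <H> → λ
step 10: stack=$ <S> q  input=q $  — match q
step 11: stack=$ <S>  input=$  — expand <S> → λ
Accept reached after 11 steps.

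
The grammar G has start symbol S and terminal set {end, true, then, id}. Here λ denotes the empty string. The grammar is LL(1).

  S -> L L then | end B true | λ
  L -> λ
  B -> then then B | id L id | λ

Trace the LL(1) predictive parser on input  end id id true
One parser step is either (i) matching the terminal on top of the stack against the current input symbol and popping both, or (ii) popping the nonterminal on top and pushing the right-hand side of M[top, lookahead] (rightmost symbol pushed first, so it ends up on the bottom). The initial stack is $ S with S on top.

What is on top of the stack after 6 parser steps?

step 1: stack=$ S  input=end id id true $  — expand S -> end B true
step 2: stack=$ true B end  input=end id id true $  — match end
step 3: stack=$ true B  input=id id true $  — expand B -> id L id
step 4: stack=$ true id L id  input=id id true $  — match id
step 5: stack=$ true id L  input=id true $  — expand L -> λ
step 6: stack=$ true id  input=id true $  — match id
Stack after step 6: $ true (top = true).

true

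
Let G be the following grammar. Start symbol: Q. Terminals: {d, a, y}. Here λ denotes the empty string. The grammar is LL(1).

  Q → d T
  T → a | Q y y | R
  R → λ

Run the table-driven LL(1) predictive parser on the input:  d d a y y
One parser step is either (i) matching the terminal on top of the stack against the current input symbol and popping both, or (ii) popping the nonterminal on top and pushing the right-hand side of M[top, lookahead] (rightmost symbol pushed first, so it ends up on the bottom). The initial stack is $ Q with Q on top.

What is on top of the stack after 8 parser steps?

y

     Stack      Input        Action
  1  $ Q        d d a y y $  expand Q → d T
  2  $ T d      d d a y y $  match d
  3  $ T        d a y y $    expand T → Q y y
  4  $ y y Q    d a y y $    expand Q → d T
  5  $ y y T d  d a y y $    match d
  6  $ y y T    a y y $      expand T → a
  7  $ y y a    a y y $      match a
  8  $ y y      y y $        match y
Stack after step 8: $ y (top = y).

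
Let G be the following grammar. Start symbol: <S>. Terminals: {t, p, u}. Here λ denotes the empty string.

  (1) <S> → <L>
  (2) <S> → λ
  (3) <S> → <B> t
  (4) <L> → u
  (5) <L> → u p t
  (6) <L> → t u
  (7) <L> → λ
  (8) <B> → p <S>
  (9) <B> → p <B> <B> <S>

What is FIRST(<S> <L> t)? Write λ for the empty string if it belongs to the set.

FIRST(<L>) = {λ, t, u}
FIRST(<B>) = {p}
FIRST(<S>) = {λ, p, t, u}  (via <L>, <B> t)
FIRST(<S> <L> t): take FIRST of each symbol in turn, carrying on past any symbol whose FIRST contains λ; result {p, t, u}.

{p, t, u}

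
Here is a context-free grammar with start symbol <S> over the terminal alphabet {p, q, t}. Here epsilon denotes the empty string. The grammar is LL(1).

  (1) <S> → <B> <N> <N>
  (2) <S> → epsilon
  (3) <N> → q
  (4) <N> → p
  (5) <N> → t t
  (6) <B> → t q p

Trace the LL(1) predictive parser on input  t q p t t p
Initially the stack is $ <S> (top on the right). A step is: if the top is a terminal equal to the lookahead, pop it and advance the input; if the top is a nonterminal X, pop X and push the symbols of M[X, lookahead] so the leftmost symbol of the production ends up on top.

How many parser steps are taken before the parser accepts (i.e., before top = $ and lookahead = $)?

10

step 1: stack=$ <S>  input=t q p t t p $  — expand <S> → <B> <N> <N>
step 2: stack=$ <N> <N> <B>  input=t q p t t p $  — expand <B> → t q p
step 3: stack=$ <N> <N> p q t  input=t q p t t p $  — match t
step 4: stack=$ <N> <N> p q  input=q p t t p $  — match q
step 5: stack=$ <N> <N> p  input=p t t p $  — match p
step 6: stack=$ <N> <N>  input=t t p $  — expand <N> → t t
step 7: stack=$ <N> t t  input=t t p $  — match t
step 8: stack=$ <N> t  input=t p $  — match t
step 9: stack=$ <N>  input=p $  — expand <N> → p
step 10: stack=$ p  input=p $  — match p
Accept reached after 10 steps.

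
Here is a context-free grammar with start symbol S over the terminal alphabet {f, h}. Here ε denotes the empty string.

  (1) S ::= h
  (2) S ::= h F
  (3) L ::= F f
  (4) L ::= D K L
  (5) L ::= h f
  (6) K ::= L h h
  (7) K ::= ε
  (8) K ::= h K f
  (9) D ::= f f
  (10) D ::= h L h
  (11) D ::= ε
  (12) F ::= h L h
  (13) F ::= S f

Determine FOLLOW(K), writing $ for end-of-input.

FIRST(S): from S::=h we get {h}; from S::=h F we get {h}. So FIRST(S) = {h}.
FIRST(D): from D::=f f we get {f}; from D::=h L h we get {h}; from D::=ε we get {ε}. So FIRST(D) = {ε, f, h}.
FIRST(F): from F::=h L h we get {h}; from F::=S f we get {h}. So FIRST(F) = {h}.
FIRST(L): from L::=F f we get {h}; from L::=D K L we get {f, h}; from L::=h f we get {h}. So FIRST(L) = {f, h}.
FIRST(K): from K::=L h h we get {f, h}; from K::=ε we get {ε}; from K::=h K f we get {h}. So FIRST(K) = {ε, f, h}.
FOLLOW(S) includes $ since S is the start symbol.
FOLLOW(S): in F::=S f, S is followed by f with FIRST {f}. Thus FOLLOW(S) = {$, f}.
FOLLOW(L): in L::=D K L, the suffix after L is empty (adds nothing new); in K::=L h h, L is followed by h h with FIRST {h}; in D::=h L h, L is followed by h with FIRST {h}; in F::=h L h, L is followed by h with FIRST {h}. Thus FOLLOW(L) = {h}.
FOLLOW(K): in L::=D K L, K is followed by L with FIRST {f, h}; in K::=h K f, K is followed by f with FIRST {f}. Thus FOLLOW(K) = {f, h}.
FOLLOW(D): in L::=D K L, D is followed by K L with FIRST {f, h}. Thus FOLLOW(D) = {f, h}.
FOLLOW(F): in S::=h F, the suffix after F is empty, so FOLLOW(F) ⊇ FOLLOW(S) = {$, f}; in L::=F f, F is followed by f with FIRST {f}. Thus FOLLOW(F) = {$, f}.

{f, h}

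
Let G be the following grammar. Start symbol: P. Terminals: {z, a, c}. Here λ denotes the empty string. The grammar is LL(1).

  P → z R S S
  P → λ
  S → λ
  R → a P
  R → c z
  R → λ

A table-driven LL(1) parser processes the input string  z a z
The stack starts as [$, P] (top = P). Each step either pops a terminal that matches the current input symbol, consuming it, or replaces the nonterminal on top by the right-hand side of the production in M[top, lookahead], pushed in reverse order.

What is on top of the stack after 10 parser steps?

S

step 1: stack=$ P  input=z a z $  — expand P → z R S S
step 2: stack=$ S S R z  input=z a z $  — match z
step 3: stack=$ S S R  input=a z $  — expand R → a P
step 4: stack=$ S S P a  input=a z $  — match a
step 5: stack=$ S S P  input=z $  — expand P → z R S S
step 6: stack=$ S S S S R z  input=z $  — match z
step 7: stack=$ S S S S R  input=$  — expand R → λ
step 8: stack=$ S S S S  input=$  — expand S → λ
step 9: stack=$ S S S  input=$  — expand S → λ
step 10: stack=$ S S  input=$  — expand S → λ
Stack after step 10: $ S (top = S).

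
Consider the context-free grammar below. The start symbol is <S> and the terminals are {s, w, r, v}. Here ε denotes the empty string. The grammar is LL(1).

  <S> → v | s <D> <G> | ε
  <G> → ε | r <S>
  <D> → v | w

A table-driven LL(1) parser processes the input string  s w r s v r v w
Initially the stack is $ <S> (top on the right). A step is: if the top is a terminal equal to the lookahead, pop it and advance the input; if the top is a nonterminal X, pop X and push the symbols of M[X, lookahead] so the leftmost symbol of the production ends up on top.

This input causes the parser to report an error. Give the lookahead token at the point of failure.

step 1: stack=$ <S>  input=s w r s v r v w $  — expand <S> → s <D> <G>
step 2: stack=$ <G> <D> s  input=s w r s v r v w $  — match s
step 3: stack=$ <G> <D>  input=w r s v r v w $  — expand <D> → w
step 4: stack=$ <G> w  input=w r s v r v w $  — match w
step 5: stack=$ <G>  input=r s v r v w $  — expand <G> → r <S>
step 6: stack=$ <S> r  input=r s v r v w $  — match r
step 7: stack=$ <S>  input=s v r v w $  — expand <S> → s <D> <G>
step 8: stack=$ <G> <D> s  input=s v r v w $  — match s
step 9: stack=$ <G> <D>  input=v r v w $  — expand <D> → v
step 10: stack=$ <G> v  input=v r v w $  — match v
step 11: stack=$ <G>  input=r v w $  — expand <G> → r <S>
step 12: stack=$ <S> r  input=r v w $  — match r
step 13: stack=$ <S>  input=v w $  — expand <S> → v
step 14: stack=$ v  input=v w $  — match v
step 15: stack=$  input=w $  — error: stack empty but input remains

w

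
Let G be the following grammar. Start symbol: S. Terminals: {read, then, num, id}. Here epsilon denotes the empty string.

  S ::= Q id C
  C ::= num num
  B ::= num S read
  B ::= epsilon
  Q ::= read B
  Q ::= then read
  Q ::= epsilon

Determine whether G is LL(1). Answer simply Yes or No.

FIRST(S) = {id, read, then}
FIRST(C) = {num}
FIRST(B) = {epsilon, num}
FIRST(Q) = {epsilon, read, then}
FOLLOW(S) = {$, read}
FOLLOW(C) = {$, read}
FOLLOW(B) = {id}
FOLLOW(Q) = {id}
Each cell of M receives at most one production.

Yes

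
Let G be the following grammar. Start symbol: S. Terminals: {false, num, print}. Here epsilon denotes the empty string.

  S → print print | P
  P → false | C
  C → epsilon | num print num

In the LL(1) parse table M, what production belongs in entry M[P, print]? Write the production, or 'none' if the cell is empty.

none

FIRST(C): from C→epsilon we get {epsilon}; from C→num print num we get {num}. So FIRST(C) = {epsilon, num}.
FIRST(P): from P→false we get {false}; from P→C we get {epsilon, num}. So FIRST(P) = {epsilon, false, num}.
FIRST(S): from S→print print we get {print}; from S→P we get {epsilon, false, num}. So FIRST(S) = {epsilon, false, num, print}.
FOLLOW(S) includes $ since S is the start symbol.
FOLLOW(S): S appears on no right-hand side. Thus FOLLOW(S) = {$}.
FOLLOW(P): in S→P, the suffix after P is empty, so FOLLOW(P) ⊇ FOLLOW(S) = {$}. Thus FOLLOW(P) = {$}.
For P → false: FIRST(false) = {false}, so it goes in M[P, t] for t ∈ {false}.
For P → C: FIRST(C) = {epsilon, num}, so it goes in M[P, t] for t ∈ {num}; since epsilon ∈ FIRST, also for every t ∈ FOLLOW(P) = {$}.
None of these place a production in M[P, print].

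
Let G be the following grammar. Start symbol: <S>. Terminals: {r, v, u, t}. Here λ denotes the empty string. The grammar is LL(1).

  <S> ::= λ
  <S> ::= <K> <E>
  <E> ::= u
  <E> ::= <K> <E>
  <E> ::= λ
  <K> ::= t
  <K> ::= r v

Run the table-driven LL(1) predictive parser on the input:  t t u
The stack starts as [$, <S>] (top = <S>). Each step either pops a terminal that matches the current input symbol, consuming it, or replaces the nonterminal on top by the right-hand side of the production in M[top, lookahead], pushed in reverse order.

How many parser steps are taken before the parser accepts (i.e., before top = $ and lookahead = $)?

     Stack      Input    Action
  1  $ <S>      t t u $  expand <S> ::= <K> <E>
  2  $ <E> <K>  t t u $  expand <K> ::= t
  3  $ <E> t    t t u $  match t
  4  $ <E>      t u $    expand <E> ::= <K> <E>
  5  $ <E> <K>  t u $    expand <K> ::= t
  6  $ <E> t    t u $    match t
  7  $ <E>      u $      expand <E> ::= u
  8  $ u        u $      match u
Accept reached after 8 steps.

8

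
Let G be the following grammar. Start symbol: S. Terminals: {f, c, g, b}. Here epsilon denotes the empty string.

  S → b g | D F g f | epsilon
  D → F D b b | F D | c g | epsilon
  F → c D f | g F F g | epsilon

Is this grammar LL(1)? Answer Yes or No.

FIRST(S) = {epsilon, b, c, g}
FIRST(D) = {epsilon, b, c, g}
FIRST(F) = {epsilon, c, g}
FOLLOW(S) = {$}
FOLLOW(D) = {b, c, f, g}
FOLLOW(F) = {b, c, f, g}
Cell M[D, b] receives both D → F D b b and D → F D and D → epsilon — the grammar is not LL(1).

No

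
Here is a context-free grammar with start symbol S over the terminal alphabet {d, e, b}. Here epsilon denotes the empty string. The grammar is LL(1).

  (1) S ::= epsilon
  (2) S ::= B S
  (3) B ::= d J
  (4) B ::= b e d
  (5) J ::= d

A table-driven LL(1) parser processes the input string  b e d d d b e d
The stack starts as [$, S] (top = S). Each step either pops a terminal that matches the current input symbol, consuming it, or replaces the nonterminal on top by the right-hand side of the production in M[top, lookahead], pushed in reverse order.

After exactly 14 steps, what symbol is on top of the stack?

d

      Stack      Input              Action
   1  $ S        b e d d d b e d $  expand S ::= B S
   2  $ S B      b e d d d b e d $  expand B ::= b e d
   3  $ S d e b  b e d d d b e d $  match b
   4  $ S d e    e d d d b e d $    match e
   5  $ S d      d d d b e d $      match d
   6  $ S        d d b e d $        expand S ::= B S
   7  $ S B      d d b e d $        expand B ::= d J
   8  $ S J d    d d b e d $        match d
   9  $ S J      d b e d $          expand J ::= d
  10  $ S d      d b e d $          match d
  11  $ S        b e d $            expand S ::= B S
  12  $ S B      b e d $            expand B ::= b e d
  13  $ S d e b  b e d $            match b
  14  $ S d e    e d $              match e
Stack after step 14: $ S d (top = d).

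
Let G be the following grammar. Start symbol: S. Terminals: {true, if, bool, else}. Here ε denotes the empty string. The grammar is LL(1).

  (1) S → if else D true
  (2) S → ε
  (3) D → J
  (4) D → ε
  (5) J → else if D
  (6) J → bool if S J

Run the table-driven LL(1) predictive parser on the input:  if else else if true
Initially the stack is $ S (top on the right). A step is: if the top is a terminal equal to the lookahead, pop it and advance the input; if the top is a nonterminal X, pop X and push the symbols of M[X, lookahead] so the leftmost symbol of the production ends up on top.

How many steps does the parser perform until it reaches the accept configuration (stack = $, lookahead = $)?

9

step 1: stack=$ S  input=if else else if true $  — expand S → if else D true
step 2: stack=$ true D else if  input=if else else if true $  — match if
step 3: stack=$ true D else  input=else else if true $  — match else
step 4: stack=$ true D  input=else if true $  — expand D → J
step 5: stack=$ true J  input=else if true $  — expand J → else if D
step 6: stack=$ true D if else  input=else if true $  — match else
step 7: stack=$ true D if  input=if true $  — match if
step 8: stack=$ true D  input=true $  — expand D → ε
step 9: stack=$ true  input=true $  — match true
Accept reached after 9 steps.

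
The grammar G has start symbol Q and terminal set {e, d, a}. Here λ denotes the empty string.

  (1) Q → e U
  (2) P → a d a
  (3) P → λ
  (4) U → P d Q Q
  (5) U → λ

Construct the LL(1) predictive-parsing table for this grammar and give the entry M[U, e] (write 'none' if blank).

FIRST(Q): from Q→e U we get {e}. So FIRST(Q) = {e}.
FIRST(P): from P→a d a we get {a}; from P→λ we get {λ}. So FIRST(P) = {λ, a}.
FIRST(U): from U→P d Q Q we get {a, d}; from U→λ we get {λ}. So FIRST(U) = {λ, a, d}.
FOLLOW(Q) includes $ since Q is the start symbol.
FOLLOW(Q): in U→P d Q Q (occurrence 1), Q is followed by Q with FIRST {e}; in U→P d Q Q (occurrence 2), the suffix after Q is empty, so FOLLOW(Q) ⊇ FOLLOW(U) = {$, e}. Thus FOLLOW(Q) = {$, e}.
FOLLOW(U): in Q→e U, the suffix after U is empty, so FOLLOW(U) ⊇ FOLLOW(Q) = {$, e}. Thus FOLLOW(U) = {$, e}.
For U → P d Q Q: FIRST(P d Q Q) = {a, d}, so it goes in M[U, t] for t ∈ {a, d}.
For U → λ: FIRST(λ) = {λ}, so it goes in M[U, t] for t ∈ {}; since λ ∈ FIRST, also for every t ∈ FOLLOW(U) = {$, e}.

U → λ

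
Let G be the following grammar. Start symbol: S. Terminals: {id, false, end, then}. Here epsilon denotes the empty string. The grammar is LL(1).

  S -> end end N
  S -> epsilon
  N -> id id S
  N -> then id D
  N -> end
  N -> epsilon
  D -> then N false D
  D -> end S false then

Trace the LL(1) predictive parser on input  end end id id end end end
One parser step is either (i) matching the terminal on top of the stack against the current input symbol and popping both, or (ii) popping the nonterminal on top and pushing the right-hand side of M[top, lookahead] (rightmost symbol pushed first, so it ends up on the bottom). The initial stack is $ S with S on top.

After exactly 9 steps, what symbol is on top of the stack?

N

step 1: stack=$ S  input=end end id id end end end $  — expand S -> end end N
step 2: stack=$ N end end  input=end end id id end end end $  — match end
step 3: stack=$ N end  input=end id id end end end $  — match end
step 4: stack=$ N  input=id id end end end $  — expand N -> id id S
step 5: stack=$ S id id  input=id id end end end $  — match id
step 6: stack=$ S id  input=id end end end $  — match id
step 7: stack=$ S  input=end end end $  — expand S -> end end N
step 8: stack=$ N end end  input=end end end $  — match end
step 9: stack=$ N end  input=end end $  — match end
Stack after step 9: $ N (top = N).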